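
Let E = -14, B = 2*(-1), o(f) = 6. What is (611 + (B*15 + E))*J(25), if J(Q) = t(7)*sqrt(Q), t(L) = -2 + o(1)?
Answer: 11340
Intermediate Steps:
B = -2
t(L) = 4 (t(L) = -2 + 6 = 4)
J(Q) = 4*sqrt(Q)
(611 + (B*15 + E))*J(25) = (611 + (-2*15 - 14))*(4*sqrt(25)) = (611 + (-30 - 14))*(4*5) = (611 - 44)*20 = 567*20 = 11340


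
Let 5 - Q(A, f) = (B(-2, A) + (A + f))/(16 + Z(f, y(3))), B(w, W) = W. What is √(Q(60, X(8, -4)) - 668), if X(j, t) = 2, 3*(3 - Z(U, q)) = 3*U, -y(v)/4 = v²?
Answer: I*√193681/17 ≈ 25.888*I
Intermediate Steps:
y(v) = -4*v²
Z(U, q) = 3 - U
Q(A, f) = 5 - (f + 2*A)/(19 - f) (Q(A, f) = 5 - (A + (A + f))/(16 + (3 - f)) = 5 - (f + 2*A)/(19 - f))
√(Q(60, X(8, -4)) - 668) = √((-95 + 2*60 + 6*2)/(-19 + 2) - 668) = √((-95 + 120 + 12)/(-17) - 668) = √(-1/17*37 - 668) = √(-37/17 - 668) = √(-11393/17) = I*√193681/17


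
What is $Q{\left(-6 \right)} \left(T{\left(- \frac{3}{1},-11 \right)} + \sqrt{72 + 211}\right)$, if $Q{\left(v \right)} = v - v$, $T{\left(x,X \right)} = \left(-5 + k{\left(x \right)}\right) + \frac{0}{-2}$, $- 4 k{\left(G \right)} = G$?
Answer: $0$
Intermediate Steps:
$k{\left(G \right)} = - \frac{G}{4}$
$T{\left(x,X \right)} = -5 - \frac{x}{4}$ ($T{\left(x,X \right)} = \left(-5 - \frac{x}{4}\right) + \frac{0}{-2} = \left(-5 - \frac{x}{4}\right) + 0 \left(- \frac{1}{2}\right) = \left(-5 - \frac{x}{4}\right) + 0 = -5 - \frac{x}{4}$)
$Q{\left(v \right)} = 0$
$Q{\left(-6 \right)} \left(T{\left(- \frac{3}{1},-11 \right)} + \sqrt{72 + 211}\right) = 0 \left(\left(-5 - \frac{\left(-3\right) 1^{-1}}{4}\right) + \sqrt{72 + 211}\right) = 0 \left(\left(-5 - \frac{\left(-3\right) 1}{4}\right) + \sqrt{283}\right) = 0 \left(\left(-5 - - \frac{3}{4}\right) + \sqrt{283}\right) = 0 \left(\left(-5 + \frac{3}{4}\right) + \sqrt{283}\right) = 0 \left(- \frac{17}{4} + \sqrt{283}\right) = 0$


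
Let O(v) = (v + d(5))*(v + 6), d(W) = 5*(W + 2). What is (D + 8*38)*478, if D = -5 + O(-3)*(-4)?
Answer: -40630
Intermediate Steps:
d(W) = 10 + 5*W (d(W) = 5*(2 + W) = 10 + 5*W)
O(v) = (6 + v)*(35 + v) (O(v) = (v + (10 + 5*5))*(v + 6) = (v + (10 + 25))*(6 + v) = (v + 35)*(6 + v) = (35 + v)*(6 + v) = (6 + v)*(35 + v))
D = -389 (D = -5 + (210 + (-3)**2 + 41*(-3))*(-4) = -5 + (210 + 9 - 123)*(-4) = -5 + 96*(-4) = -5 - 384 = -389)
(D + 8*38)*478 = (-389 + 8*38)*478 = (-389 + 304)*478 = -85*478 = -40630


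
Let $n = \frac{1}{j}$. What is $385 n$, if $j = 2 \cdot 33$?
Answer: $\frac{35}{6} \approx 5.8333$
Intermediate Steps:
$j = 66$
$n = \frac{1}{66} \approx 0.015152$
$385 n = 385 \cdot \frac{1}{66} = \frac{35}{6}$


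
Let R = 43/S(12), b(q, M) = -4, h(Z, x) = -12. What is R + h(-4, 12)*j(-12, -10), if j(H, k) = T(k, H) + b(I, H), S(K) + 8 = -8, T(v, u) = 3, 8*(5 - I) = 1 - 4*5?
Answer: 149/16 ≈ 9.3125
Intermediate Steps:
I = 59/8 (I = 5 - (1 - 4*5)/8 = 5 - (1 - 20)/8 = 5 - ⅛*(-19) = 5 + 19/8 = 59/8 ≈ 7.3750)
S(K) = -16 (S(K) = -8 - 8 = -16)
j(H, k) = -1 (j(H, k) = 3 - 4 = -1)
R = -43/16 (R = 43/(-16) = 43*(-1/16) = -43/16 ≈ -2.6875)
R + h(-4, 12)*j(-12, -10) = -43/16 - 12*(-1) = -43/16 + 12 = 149/16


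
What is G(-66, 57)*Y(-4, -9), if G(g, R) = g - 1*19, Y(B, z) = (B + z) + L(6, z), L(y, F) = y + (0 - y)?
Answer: 1105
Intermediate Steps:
L(y, F) = 0 (L(y, F) = y - y = 0)
Y(B, z) = B + z (Y(B, z) = (B + z) + 0 = B + z)
G(g, R) = -19 + g (G(g, R) = g - 19 = -19 + g)
G(-66, 57)*Y(-4, -9) = (-19 - 66)*(-4 - 9) = -85*(-13) = 1105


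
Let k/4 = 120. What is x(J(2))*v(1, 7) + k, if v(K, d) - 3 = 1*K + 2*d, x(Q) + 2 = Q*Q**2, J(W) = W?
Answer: 588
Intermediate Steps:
x(Q) = -2 + Q**3 (x(Q) = -2 + Q*Q**2 = -2 + Q**3)
v(K, d) = 3 + K + 2*d (v(K, d) = 3 + (1*K + 2*d) = 3 + (K + 2*d) = 3 + K + 2*d)
k = 480 (k = 4*120 = 480)
x(J(2))*v(1, 7) + k = (-2 + 2**3)*(3 + 1 + 2*7) + 480 = (-2 + 8)*(3 + 1 + 14) + 480 = 6*18 + 480 = 108 + 480 = 588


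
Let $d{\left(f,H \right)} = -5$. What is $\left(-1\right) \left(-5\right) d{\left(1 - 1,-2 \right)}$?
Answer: $-25$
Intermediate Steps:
$\left(-1\right) \left(-5\right) d{\left(1 - 1,-2 \right)} = \left(-1\right) \left(-5\right) \left(-5\right) = 5 \left(-5\right) = -25$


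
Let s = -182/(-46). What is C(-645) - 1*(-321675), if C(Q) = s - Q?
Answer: 7413451/23 ≈ 3.2232e+5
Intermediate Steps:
s = 91/23 (s = -182*(-1/46) = 91/23 ≈ 3.9565)
C(Q) = 91/23 - Q
C(-645) - 1*(-321675) = (91/23 - 1*(-645)) - 1*(-321675) = (91/23 + 645) + 321675 = 14926/23 + 321675 = 7413451/23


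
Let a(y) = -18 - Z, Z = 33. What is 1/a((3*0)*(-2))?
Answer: -1/51 ≈ -0.019608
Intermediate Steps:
a(y) = -51 (a(y) = -18 - 1*33 = -18 - 33 = -51)
1/a((3*0)*(-2)) = 1/(-51) = -1/51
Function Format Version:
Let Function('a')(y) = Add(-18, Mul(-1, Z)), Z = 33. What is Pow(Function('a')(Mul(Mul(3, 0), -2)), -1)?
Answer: Rational(-1, 51) ≈ -0.019608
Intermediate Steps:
Function('a')(y) = -51 (Function('a')(y) = Add(-18, Mul(-1, 33)) = Add(-18, -33) = -51)
Pow(Function('a')(Mul(Mul(3, 0), -2)), -1) = Pow(-51, -1) = Rational(-1, 51)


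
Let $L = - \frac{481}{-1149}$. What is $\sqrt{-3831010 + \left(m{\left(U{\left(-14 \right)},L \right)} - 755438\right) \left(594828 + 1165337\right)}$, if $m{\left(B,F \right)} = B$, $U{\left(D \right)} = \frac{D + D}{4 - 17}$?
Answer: $\frac{6 i \sqrt{6242181968035}}{13} \approx 1.1531 \cdot 10^{6} i$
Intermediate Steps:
$L = \frac{481}{1149}$ ($L = \left(-481\right) \left(- \frac{1}{1149}\right) = \frac{481}{1149} \approx 0.41862$)
$U{\left(D \right)} = - \frac{2 D}{13}$ ($U{\left(D \right)} = \frac{2 D}{-13} = 2 D \left(- \frac{1}{13}\right) = - \frac{2 D}{13}$)
$\sqrt{-3831010 + \left(m{\left(U{\left(-14 \right)},L \right)} - 755438\right) \left(594828 + 1165337\right)} = \sqrt{-3831010 + \left(\left(- \frac{2}{13}\right) \left(-14\right) - 755438\right) \left(594828 + 1165337\right)} = \sqrt{-3831010 + \left(\frac{28}{13} - 755438\right) 1760165} = \sqrt{-3831010 - \frac{17285992569890}{13}} = \sqrt{- \frac{17286042373020}{13}} = \frac{6 i \sqrt{6242181968035}}{13}$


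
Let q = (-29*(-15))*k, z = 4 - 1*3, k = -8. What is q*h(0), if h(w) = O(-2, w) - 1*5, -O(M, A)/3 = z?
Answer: 27840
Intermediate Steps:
z = 1 (z = 4 - 3 = 1)
O(M, A) = -3 (O(M, A) = -3*1 = -3)
q = -3480 (q = -29*(-15)*(-8) = 435*(-8) = -3480)
h(w) = -8 (h(w) = -3 - 1*5 = -3 - 5 = -8)
q*h(0) = -3480*(-8) = 27840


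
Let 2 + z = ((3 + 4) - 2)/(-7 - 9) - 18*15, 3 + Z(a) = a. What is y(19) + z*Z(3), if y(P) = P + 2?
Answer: 21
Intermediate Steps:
Z(a) = -3 + a
y(P) = 2 + P
z = -4357/16 (z = -2 + (((3 + 4) - 2)/(-7 - 9) - 18*15) = -2 + ((7 - 2)/(-16) - 270) = -2 + (5*(-1/16) - 270) = -2 + (-5/16 - 270) = -2 - 4325/16 = -4357/16 ≈ -272.31)
y(19) + z*Z(3) = (2 + 19) - 4357*(-3 + 3)/16 = 21 - 4357/16*0 = 21 + 0 = 21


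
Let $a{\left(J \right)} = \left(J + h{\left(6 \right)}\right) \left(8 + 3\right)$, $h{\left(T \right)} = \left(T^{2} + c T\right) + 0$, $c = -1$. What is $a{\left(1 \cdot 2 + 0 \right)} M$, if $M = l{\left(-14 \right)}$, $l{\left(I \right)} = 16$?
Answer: $5632$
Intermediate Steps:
$M = 16$
$h{\left(T \right)} = T^{2} - T$ ($h{\left(T \right)} = \left(T^{2} - T\right) + 0 = T^{2} - T$)
$a{\left(J \right)} = 330 + 11 J$ ($a{\left(J \right)} = \left(J + 6 \left(-1 + 6\right)\right) \left(8 + 3\right) = \left(J + 6 \cdot 5\right) 11 = \left(J + 30\right) 11 = \left(30 + J\right) 11 = 330 + 11 J$)
$a{\left(1 \cdot 2 + 0 \right)} M = \left(330 + 11 \left(1 \cdot 2 + 0\right)\right) 16 = \left(330 + 11 \left(2 + 0\right)\right) 16 = \left(330 + 11 \cdot 2\right) 16 = \left(330 + 22\right) 16 = 352 \cdot 16 = 5632$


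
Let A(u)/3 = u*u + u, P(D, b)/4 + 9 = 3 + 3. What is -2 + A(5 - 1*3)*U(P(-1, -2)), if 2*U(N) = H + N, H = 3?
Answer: -83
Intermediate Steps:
P(D, b) = -12 (P(D, b) = -36 + 4*(3 + 3) = -36 + 4*6 = -36 + 24 = -12)
U(N) = 3/2 + N/2 (U(N) = (3 + N)/2 = 3/2 + N/2)
A(u) = 3*u + 3*u² (A(u) = 3*(u*u + u) = 3*(u² + u) = 3*(u + u²) = 3*u + 3*u²)
-2 + A(5 - 1*3)*U(P(-1, -2)) = -2 + (3*(5 - 1*3)*(1 + (5 - 1*3)))*(3/2 + (½)*(-12)) = -2 + (3*(5 - 3)*(1 + (5 - 3)))*(3/2 - 6) = -2 + (3*2*(1 + 2))*(-9/2) = -2 + (3*2*3)*(-9/2) = -2 + 18*(-9/2) = -2 - 81 = -83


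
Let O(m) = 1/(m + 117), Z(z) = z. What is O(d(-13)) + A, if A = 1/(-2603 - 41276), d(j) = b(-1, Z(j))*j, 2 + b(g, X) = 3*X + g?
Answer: 43216/29091777 ≈ 0.0014855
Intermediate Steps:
b(g, X) = -2 + g + 3*X (b(g, X) = -2 + (3*X + g) = -2 + (g + 3*X) = -2 + g + 3*X)
d(j) = j*(-3 + 3*j) (d(j) = (-2 - 1 + 3*j)*j = (-3 + 3*j)*j = j*(-3 + 3*j))
O(m) = 1/(117 + m)
A = -1/43879 (A = 1/(-43879) = -1/43879 ≈ -2.2790e-5)
O(d(-13)) + A = 1/(117 + 3*(-13)*(-1 - 13)) - 1/43879 = 1/(117 + 3*(-13)*(-14)) - 1/43879 = 1/(117 + 546) - 1/43879 = 1/663 - 1/43879 = 43216/29091777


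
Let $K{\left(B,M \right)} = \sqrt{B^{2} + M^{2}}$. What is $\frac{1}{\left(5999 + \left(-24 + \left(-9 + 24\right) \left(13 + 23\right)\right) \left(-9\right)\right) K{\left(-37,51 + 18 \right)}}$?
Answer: $\frac{\sqrt{6130}}{8306150} \approx 9.4261 \cdot 10^{-6}$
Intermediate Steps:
$\frac{1}{\left(5999 + \left(-24 + \left(-9 + 24\right) \left(13 + 23\right)\right) \left(-9\right)\right) K{\left(-37,51 + 18 \right)}} = \frac{1}{\left(5999 + \left(-24 + \left(-9 + 24\right) \left(13 + 23\right)\right) \left(-9\right)\right) \sqrt{\left(-37\right)^{2} + \left(51 + 18\right)^{2}}} = \frac{1}{\left(5999 + \left(-24 + 15 \cdot 36\right) \left(-9\right)\right) \sqrt{1369 + 69^{2}}} = \frac{1}{\left(5999 + \left(-24 + 540\right) \left(-9\right)\right) \sqrt{1369 + 4761}} = \frac{1}{\left(5999 + 516 \left(-9\right)\right) \sqrt{6130}} = \frac{\frac{1}{6130} \sqrt{6130}}{5999 - 4644} = \frac{\frac{1}{6130} \sqrt{6130}}{1355} = \frac{\sqrt{6130}}{8306150}$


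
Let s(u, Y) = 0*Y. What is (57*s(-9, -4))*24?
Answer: 0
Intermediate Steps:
s(u, Y) = 0
(57*s(-9, -4))*24 = (57*0)*24 = 0*24 = 0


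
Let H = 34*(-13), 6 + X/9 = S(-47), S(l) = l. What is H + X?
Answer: -919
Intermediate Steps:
X = -477 (X = -54 + 9*(-47) = -54 - 423 = -477)
H = -442
H + X = -442 - 477 = -919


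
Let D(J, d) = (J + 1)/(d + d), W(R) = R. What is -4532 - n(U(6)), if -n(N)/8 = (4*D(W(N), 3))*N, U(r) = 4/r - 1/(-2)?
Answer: -122000/27 ≈ -4518.5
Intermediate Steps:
U(r) = ½ + 4/r (U(r) = 4/r - 1*(-½) = 4/r + ½ = ½ + 4/r)
D(J, d) = (1 + J)/(2*d) (D(J, d) = (1 + J)/((2*d)) = (1 + J)*(1/(2*d)) = (1 + J)/(2*d))
n(N) = -8*N*(⅔ + 2*N/3) (n(N) = -8*4*((½)*(1 + N)/3)*N = -8*4*((½)*(⅓)*(1 + N))*N = -8*4*(⅙ + N/6)*N = -8*(⅔ + 2*N/3)*N = -8*N*(⅔ + 2*N/3))
-4532 - n(U(6)) = -4532 - (-16)*(½)*(8 + 6)/6*(1 + (½)*(8 + 6)/6)/3 = -4532 - (-16)*(½)*(⅙)*14*(1 + (½)*(⅙)*14)/3 = -4532 - (-16)*7*(1 + 7/6)/(3*6) = -4532 - (-16)*7*13/(3*6*6) = -4532 - 1*(-364/27) = -4532 + 364/27 = -122000/27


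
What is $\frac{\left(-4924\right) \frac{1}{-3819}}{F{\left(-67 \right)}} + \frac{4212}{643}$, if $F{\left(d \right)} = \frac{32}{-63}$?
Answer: $\frac{26272815}{6548312} \approx 4.0122$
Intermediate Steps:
$F{\left(d \right)} = - \frac{32}{63}$ ($F{\left(d \right)} = 32 \left(- \frac{1}{63}\right) = - \frac{32}{63}$)
$\frac{\left(-4924\right) \frac{1}{-3819}}{F{\left(-67 \right)}} + \frac{4212}{643} = \frac{\left(-4924\right) \frac{1}{-3819}}{- \frac{32}{63}} + \frac{4212}{643} = \left(-4924\right) \left(- \frac{1}{3819}\right) \left(- \frac{63}{32}\right) + 4212 \cdot \frac{1}{643} = \frac{4924}{3819} \left(- \frac{63}{32}\right) + \frac{4212}{643} = - \frac{25851}{10184} + \frac{4212}{643} = \frac{26272815}{6548312}$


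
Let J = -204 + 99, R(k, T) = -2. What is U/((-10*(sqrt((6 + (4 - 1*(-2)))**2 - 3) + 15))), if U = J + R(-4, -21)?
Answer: 107/56 - 107*sqrt(141)/840 ≈ 0.39815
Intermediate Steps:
J = -105
U = -107 (U = -105 - 2 = -107)
U/((-10*(sqrt((6 + (4 - 1*(-2)))**2 - 3) + 15))) = -107*(-1/(10*(sqrt((6 + (4 - 1*(-2)))**2 - 3) + 15))) = -107*(-1/(10*(sqrt((6 + (4 + 2))**2 - 3) + 15))) = -107*(-1/(10*(sqrt((6 + 6)**2 - 3) + 15))) = -107*(-1/(10*(sqrt(12**2 - 3) + 15))) = -107*(-1/(10*(sqrt(144 - 3) + 15))) = -107*(-1/(10*(sqrt(141) + 15))) = -107*(-1/(10*(15 + sqrt(141)))) = -107/(-150 - 10*sqrt(141))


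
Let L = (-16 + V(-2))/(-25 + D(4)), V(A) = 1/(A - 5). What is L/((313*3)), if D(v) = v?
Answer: 113/138033 ≈ 0.00081864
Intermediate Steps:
V(A) = 1/(-5 + A)
L = 113/147 (L = (-16 + 1/(-5 - 2))/(-25 + 4) = (-16 + 1/(-7))/(-21) = (-16 - ⅐)*(-1/21) = -113/7*(-1/21) = 113/147 ≈ 0.76871)
L/((313*3)) = (113/147)/(313*3) = (113/147)/939 = (1/939)*(113/147) = 113/138033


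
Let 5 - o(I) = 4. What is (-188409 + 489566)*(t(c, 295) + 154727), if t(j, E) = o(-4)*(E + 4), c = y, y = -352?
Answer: 46687165082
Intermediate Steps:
c = -352
o(I) = 1 (o(I) = 5 - 1*4 = 5 - 4 = 1)
t(j, E) = 4 + E (t(j, E) = 1*(E + 4) = 1*(4 + E) = 4 + E)
(-188409 + 489566)*(t(c, 295) + 154727) = (-188409 + 489566)*((4 + 295) + 154727) = 301157*(299 + 154727) = 301157*155026 = 46687165082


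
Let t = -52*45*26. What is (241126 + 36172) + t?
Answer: 216458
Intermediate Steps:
t = -60840 (t = -2340*26 = -60840)
(241126 + 36172) + t = (241126 + 36172) - 60840 = 277298 - 60840 = 216458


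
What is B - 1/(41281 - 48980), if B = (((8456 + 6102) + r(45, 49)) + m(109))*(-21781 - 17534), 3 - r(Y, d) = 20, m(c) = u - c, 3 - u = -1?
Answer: -4369577766659/7699 ≈ -5.6755e+8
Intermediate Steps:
u = 4 (u = 3 - 1*(-1) = 3 + 1 = 4)
m(c) = 4 - c
r(Y, d) = -17 (r(Y, d) = 3 - 1*20 = 3 - 20 = -17)
B = -567551340 (B = (((8456 + 6102) - 17) + (4 - 1*109))*(-21781 - 17534) = ((14558 - 17) + (4 - 109))*(-39315) = (14541 - 105)*(-39315) = 14436*(-39315) = -567551340)
B - 1/(41281 - 48980) = -567551340 - 1/(41281 - 48980) = -567551340 - 1/(-7699) = -567551340 - 1*(-1/7699) = -567551340 + 1/7699 = -4369577766659/7699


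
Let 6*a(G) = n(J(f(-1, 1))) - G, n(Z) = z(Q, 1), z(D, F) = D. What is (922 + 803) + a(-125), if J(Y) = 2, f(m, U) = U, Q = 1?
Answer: 1746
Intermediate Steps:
n(Z) = 1
a(G) = ⅙ - G/6 (a(G) = (1 - G)/6 = ⅙ - G/6)
(922 + 803) + a(-125) = (922 + 803) + (⅙ - ⅙*(-125)) = 1725 + (⅙ + 125/6) = 1725 + 21 = 1746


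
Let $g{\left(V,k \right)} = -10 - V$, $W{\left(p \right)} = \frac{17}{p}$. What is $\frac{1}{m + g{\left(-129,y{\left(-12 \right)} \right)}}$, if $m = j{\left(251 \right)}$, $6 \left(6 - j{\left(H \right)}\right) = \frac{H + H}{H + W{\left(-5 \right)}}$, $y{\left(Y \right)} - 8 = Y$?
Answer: $\frac{3714}{462995} \approx 0.0080217$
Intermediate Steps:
$y{\left(Y \right)} = 8 + Y$
$j{\left(H \right)} = 6 - \frac{H}{3 \left(- \frac{17}{5} + H\right)}$ ($j{\left(H \right)} = 6 - \frac{\left(H + H\right) \frac{1}{H + \frac{17}{-5}}}{6} = 6 - \frac{2 H \frac{1}{H + 17 \left(- \frac{1}{5}\right)}}{6} = 6 - \frac{2 H \frac{1}{H - \frac{17}{5}}}{6} = 6 - \frac{2 H \frac{1}{- \frac{17}{5} + H}}{6} = 6 - \frac{H}{3 \left(- \frac{17}{5} + H\right)}$)
$m = \frac{21029}{3714}$ ($m = \frac{17 \left(-18 + 5 \cdot 251\right)}{3 \left(-17 + 5 \cdot 251\right)} = \frac{17 \left(-18 + 1255\right)}{3 \left(-17 + 1255\right)} = \frac{17}{3} \cdot \frac{1}{1238} \cdot 1237 = \frac{21029}{3714} \approx 5.6621$)
$\frac{1}{m + g{\left(-129,y{\left(-12 \right)} \right)}} = \frac{1}{\frac{21029}{3714} - -119} = \frac{1}{\frac{21029}{3714} + \left(-10 + 129\right)} = \frac{1}{\frac{21029}{3714} + 119} = \frac{1}{\frac{462995}{3714}} = \frac{3714}{462995}$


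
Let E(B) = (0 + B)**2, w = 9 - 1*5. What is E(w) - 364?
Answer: -348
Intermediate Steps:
w = 4 (w = 9 - 5 = 4)
E(B) = B**2
E(w) - 364 = 4**2 - 364 = 16 - 364 = -348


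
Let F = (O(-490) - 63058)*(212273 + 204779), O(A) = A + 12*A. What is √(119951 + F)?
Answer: I*√28954966305 ≈ 1.7016e+5*I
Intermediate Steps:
O(A) = 13*A
F = -28955086256 (F = (13*(-490) - 63058)*(212273 + 204779) = (-6370 - 63058)*417052 = -69428*417052 = -28955086256)
√(119951 + F) = √(119951 - 28955086256) = √(-28954966305) = I*√28954966305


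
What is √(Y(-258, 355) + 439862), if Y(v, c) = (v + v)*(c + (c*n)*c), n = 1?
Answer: 7*I*√1321882 ≈ 8048.1*I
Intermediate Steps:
Y(v, c) = 2*v*(c + c²) (Y(v, c) = (v + v)*(c + (c*1)*c) = (2*v)*(c + c*c) = (2*v)*(c + c²) = 2*v*(c + c²))
√(Y(-258, 355) + 439862) = √(2*355*(-258)*(1 + 355) + 439862) = √(2*355*(-258)*356 + 439862) = √(-65212080 + 439862) = √(-64772218) = 7*I*√1321882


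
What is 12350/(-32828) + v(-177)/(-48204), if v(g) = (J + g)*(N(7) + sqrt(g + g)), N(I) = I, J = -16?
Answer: -137742193/395610228 + 193*I*sqrt(354)/48204 ≈ -0.34818 + 0.075331*I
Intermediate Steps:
v(g) = (-16 + g)*(7 + sqrt(2)*sqrt(g)) (v(g) = (-16 + g)*(7 + sqrt(g + g)) = (-16 + g)*(7 + sqrt(2*g)) = (-16 + g)*(7 + sqrt(2)*sqrt(g)))
12350/(-32828) + v(-177)/(-48204) = 12350/(-32828) + (-112 + 7*(-177) + sqrt(2)*(-177)**(3/2) - 16*sqrt(2)*sqrt(-177))/(-48204) = 12350*(-1/32828) + (-112 - 1239 + sqrt(2)*(-177*I*sqrt(177)) - 16*sqrt(2)*I*sqrt(177))*(-1/48204) = -6175/16414 + (-112 - 1239 - 177*I*sqrt(354) - 16*I*sqrt(354))*(-1/48204) = -6175/16414 + (-1351 - 193*I*sqrt(354))*(-1/48204) = -6175/16414 + (1351/48204 + 193*I*sqrt(354)/48204) = -137742193/395610228 + 193*I*sqrt(354)/48204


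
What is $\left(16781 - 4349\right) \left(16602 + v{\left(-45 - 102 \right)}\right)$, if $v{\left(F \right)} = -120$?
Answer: $204904224$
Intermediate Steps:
$\left(16781 - 4349\right) \left(16602 + v{\left(-45 - 102 \right)}\right) = \left(16781 - 4349\right) \left(16602 - 120\right) = 12432 \cdot 16482 = 204904224$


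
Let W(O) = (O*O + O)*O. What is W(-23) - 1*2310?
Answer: -13948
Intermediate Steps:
W(O) = O*(O + O²) (W(O) = (O² + O)*O = (O + O²)*O = O*(O + O²))
W(-23) - 1*2310 = (-23)²*(1 - 23) - 1*2310 = 529*(-22) - 2310 = -11638 - 2310 = -13948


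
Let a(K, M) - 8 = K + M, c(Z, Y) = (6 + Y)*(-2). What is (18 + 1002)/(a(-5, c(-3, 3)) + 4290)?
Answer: 68/285 ≈ 0.23860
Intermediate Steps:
c(Z, Y) = -12 - 2*Y
a(K, M) = 8 + K + M (a(K, M) = 8 + (K + M) = 8 + K + M)
(18 + 1002)/(a(-5, c(-3, 3)) + 4290) = (18 + 1002)/((8 - 5 + (-12 - 2*3)) + 4290) = 1020/((8 - 5 + (-12 - 6)) + 4290) = 1020/((8 - 5 - 18) + 4290) = 1020/(-15 + 4290) = 1020/4275 = 1020*(1/4275) = 68/285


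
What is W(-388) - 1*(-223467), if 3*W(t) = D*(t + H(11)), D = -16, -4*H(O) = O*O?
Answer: 677093/3 ≈ 2.2570e+5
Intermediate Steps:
H(O) = -O**2/4 (H(O) = -O*O/4 = -O**2/4)
W(t) = 484/3 - 16*t/3 (W(t) = (-16*(t - 1/4*11**2))/3 = (-16*(t - 1/4*121))/3 = (-16*(t - 121/4))/3 = (-16*(-121/4 + t))/3 = (484 - 16*t)/3 = 484/3 - 16*t/3)
W(-388) - 1*(-223467) = (484/3 - 16/3*(-388)) - 1*(-223467) = (484/3 + 6208/3) + 223467 = 6692/3 + 223467 = 677093/3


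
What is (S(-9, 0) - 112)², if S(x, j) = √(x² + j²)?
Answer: 10609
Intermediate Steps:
S(x, j) = √(j² + x²)
(S(-9, 0) - 112)² = (√(0² + (-9)²) - 112)² = (√(0 + 81) - 112)² = (√81 - 112)² = (9 - 112)² = (-103)² = 10609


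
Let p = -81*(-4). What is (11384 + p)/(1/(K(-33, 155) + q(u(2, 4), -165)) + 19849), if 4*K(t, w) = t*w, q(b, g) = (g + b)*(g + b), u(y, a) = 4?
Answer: 1154045852/1956496085 ≈ 0.58985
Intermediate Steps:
p = 324
q(b, g) = (b + g)² (q(b, g) = (b + g)*(b + g) = (b + g)²)
K(t, w) = t*w/4 (K(t, w) = (t*w)/4 = t*w/4)
(11384 + p)/(1/(K(-33, 155) + q(u(2, 4), -165)) + 19849) = (11384 + 324)/(1/((¼)*(-33)*155 + (4 - 165)²) + 19849) = 11708/(1/(-5115/4 + (-161)²) + 19849) = 11708/(1/(-5115/4 + 25921) + 19849) = 11708/(1/(98569/4) + 19849) = 11708/(4/98569 + 19849) = 11708/(1956496085/98569) = 11708*(98569/1956496085) = 1154045852/1956496085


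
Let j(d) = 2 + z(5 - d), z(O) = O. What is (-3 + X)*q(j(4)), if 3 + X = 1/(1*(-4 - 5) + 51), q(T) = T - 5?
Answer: 251/21 ≈ 11.952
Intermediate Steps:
j(d) = 7 - d (j(d) = 2 + (5 - d) = 7 - d)
q(T) = -5 + T
X = -125/42 (X = -3 + 1/(1*(-4 - 5) + 51) = -3 + 1/(1*(-9) + 51) = -3 + 1/(-9 + 51) = -3 + 1/42 = -125/42 ≈ -2.9762)
(-3 + X)*q(j(4)) = (-3 - 125/42)*(-5 + (7 - 1*4)) = -251*(-5 + (7 - 4))/42 = -251*(-5 + 3)/42 = -251/42*(-2) = 251/21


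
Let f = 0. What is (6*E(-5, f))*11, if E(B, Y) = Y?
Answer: 0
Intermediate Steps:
(6*E(-5, f))*11 = (6*0)*11 = 0*11 = 0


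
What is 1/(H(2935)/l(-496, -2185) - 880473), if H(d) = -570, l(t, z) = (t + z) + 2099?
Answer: -97/85405786 ≈ -1.1358e-6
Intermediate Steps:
l(t, z) = 2099 + t + z
1/(H(2935)/l(-496, -2185) - 880473) = 1/(-570/(2099 - 496 - 2185) - 880473) = 1/(-570/(-582) - 880473) = 1/(-570*(-1/582) - 880473) = 1/(95/97 - 880473) = 1/(-85405786/97) = -97/85405786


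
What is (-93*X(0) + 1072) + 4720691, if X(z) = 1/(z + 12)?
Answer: 18887021/4 ≈ 4.7218e+6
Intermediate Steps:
X(z) = 1/(12 + z)
(-93*X(0) + 1072) + 4720691 = (-93/(12 + 0) + 1072) + 4720691 = (-93/12 + 1072) + 4720691 = (-93*1/12 + 1072) + 4720691 = (-31/4 + 1072) + 4720691 = 4257/4 + 4720691 = 18887021/4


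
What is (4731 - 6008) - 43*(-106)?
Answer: 3281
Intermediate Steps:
(4731 - 6008) - 43*(-106) = -1277 + 4558 = 3281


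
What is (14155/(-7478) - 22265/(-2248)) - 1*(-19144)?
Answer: 160977865783/8405272 ≈ 19152.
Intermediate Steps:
(14155/(-7478) - 22265/(-2248)) - 1*(-19144) = (14155*(-1/7478) - 22265*(-1/2248)) + 19144 = (-14155/7478 + 22265/2248) + 19144 = 67338615/8405272 + 19144 = 160977865783/8405272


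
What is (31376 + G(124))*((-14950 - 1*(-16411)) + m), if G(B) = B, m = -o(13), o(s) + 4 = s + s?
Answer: 45328500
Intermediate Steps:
o(s) = -4 + 2*s (o(s) = -4 + (s + s) = -4 + 2*s)
m = -22 (m = -(-4 + 2*13) = -(-4 + 26) = -1*22 = -22)
(31376 + G(124))*((-14950 - 1*(-16411)) + m) = (31376 + 124)*((-14950 - 1*(-16411)) - 22) = 31500*((-14950 + 16411) - 22) = 31500*(1461 - 22) = 31500*1439 = 45328500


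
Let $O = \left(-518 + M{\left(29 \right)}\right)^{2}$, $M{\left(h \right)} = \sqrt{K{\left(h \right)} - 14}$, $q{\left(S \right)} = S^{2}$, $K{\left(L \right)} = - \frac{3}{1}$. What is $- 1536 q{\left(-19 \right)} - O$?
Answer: $-822803 + 1036 i \sqrt{17} \approx -8.228 \cdot 10^{5} + 4271.5 i$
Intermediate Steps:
$K{\left(L \right)} = -3$ ($K{\left(L \right)} = \left(-3\right) 1 = -3$)
$M{\left(h \right)} = i \sqrt{17}$ ($M{\left(h \right)} = \sqrt{-3 - 14} = \sqrt{-17} = i \sqrt{17}$)
$O = \left(-518 + i \sqrt{17}\right)^{2} \approx 2.6831 \cdot 10^{5} - 4272.0 i$
$- 1536 q{\left(-19 \right)} - O = - 1536 \left(-19\right)^{2} - \left(518 - i \sqrt{17}\right)^{2} = \left(-1536\right) 361 - \left(518 - i \sqrt{17}\right)^{2} = -554496 - \left(518 - i \sqrt{17}\right)^{2}$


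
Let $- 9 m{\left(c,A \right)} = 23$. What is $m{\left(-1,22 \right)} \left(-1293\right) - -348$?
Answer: $\frac{10957}{3} \approx 3652.3$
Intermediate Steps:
$m{\left(c,A \right)} = - \frac{23}{9}$ ($m{\left(c,A \right)} = \left(- \frac{1}{9}\right) 23 = - \frac{23}{9}$)
$m{\left(-1,22 \right)} \left(-1293\right) - -348 = \left(- \frac{23}{9}\right) \left(-1293\right) - -348 = \frac{9913}{3} + 348 = \frac{10957}{3}$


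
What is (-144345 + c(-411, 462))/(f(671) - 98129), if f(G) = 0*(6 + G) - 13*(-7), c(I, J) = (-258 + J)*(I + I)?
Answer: 312033/98038 ≈ 3.1828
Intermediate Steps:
c(I, J) = 2*I*(-258 + J) (c(I, J) = (-258 + J)*(2*I) = 2*I*(-258 + J))
f(G) = 91 (f(G) = 0 + 91 = 91)
(-144345 + c(-411, 462))/(f(671) - 98129) = (-144345 + 2*(-411)*(-258 + 462))/(91 - 98129) = (-144345 + 2*(-411)*204)/(-98038) = (-144345 - 167688)*(-1/98038) = -312033*(-1/98038) = 312033/98038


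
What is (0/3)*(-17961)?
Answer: 0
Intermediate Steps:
(0/3)*(-17961) = (0*(⅓))*(-17961) = 0*(-17961) = 0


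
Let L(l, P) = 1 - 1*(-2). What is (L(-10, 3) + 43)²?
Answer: 2116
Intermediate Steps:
L(l, P) = 3 (L(l, P) = 1 + 2 = 3)
(L(-10, 3) + 43)² = (3 + 43)² = 46² = 2116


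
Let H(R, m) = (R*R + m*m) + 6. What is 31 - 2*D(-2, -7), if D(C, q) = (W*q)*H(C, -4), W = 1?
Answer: 395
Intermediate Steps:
H(R, m) = 6 + R² + m² (H(R, m) = (R² + m²) + 6 = 6 + R² + m²)
D(C, q) = q*(22 + C²) (D(C, q) = (1*q)*(6 + C² + (-4)²) = q*(6 + C² + 16) = q*(22 + C²))
31 - 2*D(-2, -7) = 31 - (-14)*(22 + (-2)²) = 31 - (-14)*(22 + 4) = 31 - (-14)*26 = 31 - 2*(-182) = 31 + 364 = 395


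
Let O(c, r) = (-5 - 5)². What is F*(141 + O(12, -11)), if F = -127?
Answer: -30607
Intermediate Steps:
O(c, r) = 100 (O(c, r) = (-10)² = 100)
F*(141 + O(12, -11)) = -127*(141 + 100) = -127*241 = -30607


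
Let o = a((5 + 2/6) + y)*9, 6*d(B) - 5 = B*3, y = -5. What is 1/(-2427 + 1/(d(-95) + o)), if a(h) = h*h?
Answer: -137/332502 ≈ -0.00041203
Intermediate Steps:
d(B) = ⅚ + B/2 (d(B) = ⅚ + (B*3)/6 = ⅚ + (3*B)/6 = ⅚ + B/2)
a(h) = h²
o = 1 (o = ((5 + 2/6) - 5)²*9 = ((5 + 2*(⅙)) - 5)²*9 = ((5 + ⅓) - 5)²*9 = (16/3 - 5)²*9 = (⅓)²*9 = (⅑)*9 = 1)
1/(-2427 + 1/(d(-95) + o)) = 1/(-2427 + 1/((⅚ + (½)*(-95)) + 1)) = 1/(-2427 + 1/((⅚ - 95/2) + 1)) = 1/(-2427 + 1/(-140/3 + 1)) = 1/(-2427 + 1/(-137/3)) = 1/(-2427 - 3/137) = 1/(-332502/137) = -137/332502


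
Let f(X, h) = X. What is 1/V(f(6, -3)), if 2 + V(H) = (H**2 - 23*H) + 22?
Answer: -1/82 ≈ -0.012195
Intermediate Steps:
V(H) = 20 + H**2 - 23*H (V(H) = -2 + ((H**2 - 23*H) + 22) = -2 + (22 + H**2 - 23*H) = 20 + H**2 - 23*H)
1/V(f(6, -3)) = 1/(20 + 6**2 - 23*6) = 1/(20 + 36 - 138) = 1/(-82) = -1/82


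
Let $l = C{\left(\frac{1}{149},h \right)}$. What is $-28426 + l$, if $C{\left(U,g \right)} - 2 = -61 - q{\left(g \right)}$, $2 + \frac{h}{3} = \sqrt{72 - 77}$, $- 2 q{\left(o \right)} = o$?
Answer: $-28488 + \frac{3 i \sqrt{5}}{2} \approx -28488.0 + 3.3541 i$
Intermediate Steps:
$q{\left(o \right)} = - \frac{o}{2}$
$h = -6 + 3 i \sqrt{5}$ ($h = -6 + 3 \sqrt{72 - 77} = -6 + 3 \sqrt{-5} = -6 + 3 i \sqrt{5} \approx -6.0 + 6.7082 i$)
$C{\left(U,g \right)} = -59 + \frac{g}{2}$ ($C{\left(U,g \right)} = 2 - \left(61 - \frac{g}{2}\right) = 2 + \left(-61 + \frac{g}{2}\right) = -59 + \frac{g}{2}$)
$l = -62 + \frac{3 i \sqrt{5}}{2}$ ($l = -59 + \frac{-6 + 3 i \sqrt{5}}{2} = -59 - \left(3 - \frac{3 i \sqrt{5}}{2}\right) = -62 + \frac{3 i \sqrt{5}}{2} \approx -62.0 + 3.3541 i$)
$-28426 + l = -28426 - \left(62 - \frac{3 i \sqrt{5}}{2}\right) = -28488 + \frac{3 i \sqrt{5}}{2}$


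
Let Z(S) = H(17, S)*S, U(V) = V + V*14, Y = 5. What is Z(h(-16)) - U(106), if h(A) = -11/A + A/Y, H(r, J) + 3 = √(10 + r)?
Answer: -126597/80 - 603*√3/80 ≈ -1595.5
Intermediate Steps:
H(r, J) = -3 + √(10 + r)
h(A) = -11/A + A/5
U(V) = 15*V (U(V) = V + 14*V = 15*V)
Z(S) = S*(-3 + 3*√3) (Z(S) = (-3 + √(10 + 17))*S = (-3 + √27)*S = (-3 + 3*√3)*S = S*(-3 + 3*√3))
Z(h(-16)) - U(106) = 3*(-11/(-16) + (⅕)*(-16))*(-1 + √3) - 15*106 = 3*(-11*(-1/16) - 16/5)*(-1 + √3) - 1*1590 = 3*(11/16 - 16/5)*(-1 + √3) - 1590 = 3*(-201/80)*(-1 + √3) - 1590 = (603/80 - 603*√3/80) - 1590 = -126597/80 - 603*√3/80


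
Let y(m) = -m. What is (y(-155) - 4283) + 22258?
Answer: 18130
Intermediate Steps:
(y(-155) - 4283) + 22258 = (-1*(-155) - 4283) + 22258 = (155 - 4283) + 22258 = -4128 + 22258 = 18130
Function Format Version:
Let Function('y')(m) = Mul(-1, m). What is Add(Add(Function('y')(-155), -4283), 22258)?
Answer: 18130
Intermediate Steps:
Add(Add(Function('y')(-155), -4283), 22258) = Add(Add(Mul(-1, -155), -4283), 22258) = Add(Add(155, -4283), 22258) = Add(-4128, 22258) = 18130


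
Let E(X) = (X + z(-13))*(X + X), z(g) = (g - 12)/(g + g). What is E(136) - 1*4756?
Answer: 422468/13 ≈ 32498.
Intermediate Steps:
z(g) = (-12 + g)/(2*g) (z(g) = (-12 + g)/((2*g)) = (-12 + g)*(1/(2*g)) = (-12 + g)/(2*g))
E(X) = 2*X*(25/26 + X) (E(X) = (X + (½)*(-12 - 13)/(-13))*(X + X) = (X + (½)*(-1/13)*(-25))*(2*X) = (X + 25/26)*(2*X) = (25/26 + X)*(2*X) = 2*X*(25/26 + X))
E(136) - 1*4756 = (1/13)*136*(25 + 26*136) - 1*4756 = (1/13)*136*(25 + 3536) - 4756 = (1/13)*136*3561 - 4756 = 484296/13 - 4756 = 422468/13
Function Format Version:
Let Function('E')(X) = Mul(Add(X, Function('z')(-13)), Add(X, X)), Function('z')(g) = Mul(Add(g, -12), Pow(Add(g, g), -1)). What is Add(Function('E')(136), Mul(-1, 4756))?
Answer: Rational(422468, 13) ≈ 32498.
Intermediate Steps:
Function('z')(g) = Mul(Rational(1, 2), Pow(g, -1), Add(-12, g)) (Function('z')(g) = Mul(Add(-12, g), Pow(Mul(2, g), -1)) = Mul(Add(-12, g), Mul(Rational(1, 2), Pow(g, -1))) = Mul(Rational(1, 2), Pow(g, -1), Add(-12, g)))
Function('E')(X) = Mul(2, X, Add(Rational(25, 26), X)) (Function('E')(X) = Mul(Add(X, Mul(Rational(1, 2), Pow(-13, -1), Add(-12, -13))), Add(X, X)) = Mul(Add(X, Mul(Rational(1, 2), Rational(-1, 13), -25)), Mul(2, X)) = Mul(Add(X, Rational(25, 26)), Mul(2, X)) = Mul(Add(Rational(25, 26), X), Mul(2, X)) = Mul(2, X, Add(Rational(25, 26), X)))
Add(Function('E')(136), Mul(-1, 4756)) = Add(Mul(Rational(1, 13), 136, Add(25, Mul(26, 136))), Mul(-1, 4756)) = Add(Mul(Rational(1, 13), 136, Add(25, 3536)), -4756) = Add(Mul(Rational(1, 13), 136, 3561), -4756) = Add(Rational(484296, 13), -4756) = Rational(422468, 13)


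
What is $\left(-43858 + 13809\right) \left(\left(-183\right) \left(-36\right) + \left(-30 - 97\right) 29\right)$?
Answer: $-87292345$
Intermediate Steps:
$\left(-43858 + 13809\right) \left(\left(-183\right) \left(-36\right) + \left(-30 - 97\right) 29\right) = - 30049 \left(6588 - 3683\right) = \left(-30049\right) 2905 = -87292345$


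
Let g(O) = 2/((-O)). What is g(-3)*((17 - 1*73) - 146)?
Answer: -404/3 ≈ -134.67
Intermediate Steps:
g(O) = -2/O (g(O) = 2*(-1/O) = -2/O)
g(-3)*((17 - 1*73) - 146) = (-2/(-3))*((17 - 1*73) - 146) = (-2*(-⅓))*((17 - 73) - 146) = 2*(-56 - 146)/3 = (⅔)*(-202) = -404/3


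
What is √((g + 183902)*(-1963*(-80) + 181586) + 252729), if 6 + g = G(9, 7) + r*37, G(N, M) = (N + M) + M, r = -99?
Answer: √61039620985 ≈ 2.4706e+5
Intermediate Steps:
G(N, M) = N + 2*M (G(N, M) = (M + N) + M = N + 2*M)
g = -3646 (g = -6 + ((9 + 2*7) - 99*37) = -6 + ((9 + 14) - 3663) = -6 + (23 - 3663) = -6 - 3640 = -3646)
√((g + 183902)*(-1963*(-80) + 181586) + 252729) = √((-3646 + 183902)*(-1963*(-80) + 181586) + 252729) = √(180256*(157040 + 181586) + 252729) = √(180256*338626 + 252729) = √(61039368256 + 252729) = √61039620985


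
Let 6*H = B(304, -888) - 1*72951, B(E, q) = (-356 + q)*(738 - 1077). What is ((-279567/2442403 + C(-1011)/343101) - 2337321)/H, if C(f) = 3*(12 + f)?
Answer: -35291060522021022/877663364324615 ≈ -40.210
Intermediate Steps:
C(f) = 36 + 3*f
B(E, q) = 120684 - 339*q (B(E, q) = (-356 + q)*(-339) = 120684 - 339*q)
H = 116255/2 (H = ((120684 - 339*(-888)) - 1*72951)/6 = ((120684 + 301032) - 72951)/6 = (421716 - 72951)/6 = (⅙)*348765 = 116255/2 ≈ 58128.)
((-279567/2442403 + C(-1011)/343101) - 2337321)/H = ((-279567/2442403 + (36 + 3*(-1011))/343101) - 2337321)/(116255/2) = ((-279567*1/2442403 + (36 - 3033)*(1/343101)) - 2337321)*(2/116255) = ((-279567/2442403 - 2997*1/343101) - 2337321)*(2/116255) = ((-279567/2442403 - 27/3091) - 2337321)*(2/116255) = (-930086478/7549467673 - 2337321)*(2/116255) = -17645530261010511/7549467673*2/116255 = -35291060522021022/877663364324615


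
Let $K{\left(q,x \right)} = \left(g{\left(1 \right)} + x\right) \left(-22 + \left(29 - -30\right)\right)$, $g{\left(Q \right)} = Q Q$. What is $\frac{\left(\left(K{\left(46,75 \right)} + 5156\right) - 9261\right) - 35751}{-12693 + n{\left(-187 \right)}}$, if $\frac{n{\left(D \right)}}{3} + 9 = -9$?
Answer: $\frac{1764}{607} \approx 2.9061$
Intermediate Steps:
$n{\left(D \right)} = -54$ ($n{\left(D \right)} = -27 + 3 \left(-9\right) = -27 - 27 = -54$)
$g{\left(Q \right)} = Q^{2}$
$K{\left(q,x \right)} = 37 + 37 x$ ($K{\left(q,x \right)} = \left(1^{2} + x\right) \left(-22 + \left(29 - -30\right)\right) = \left(1 + x\right) \left(-22 + \left(29 + 30\right)\right) = \left(1 + x\right) \left(-22 + 59\right) = \left(1 + x\right) 37 = 37 + 37 x$)
$\frac{\left(\left(K{\left(46,75 \right)} + 5156\right) - 9261\right) - 35751}{-12693 + n{\left(-187 \right)}} = \frac{\left(\left(\left(37 + 37 \cdot 75\right) + 5156\right) - 9261\right) - 35751}{-12693 - 54} = \frac{\left(\left(\left(37 + 2775\right) + 5156\right) - 9261\right) - 35751}{-12747} = \left(\left(\left(2812 + 5156\right) - 9261\right) - 35751\right) \left(- \frac{1}{12747}\right) = \left(\left(7968 - 9261\right) - 35751\right) \left(- \frac{1}{12747}\right) = \left(-1293 - 35751\right) \left(- \frac{1}{12747}\right) = \left(-37044\right) \left(- \frac{1}{12747}\right) = \frac{1764}{607}$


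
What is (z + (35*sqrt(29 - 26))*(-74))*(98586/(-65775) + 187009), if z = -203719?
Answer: -835276311262897/21925 - 2123872241834*sqrt(3)/4385 ≈ -3.8936e+10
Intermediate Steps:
(z + (35*sqrt(29 - 26))*(-74))*(98586/(-65775) + 187009) = (-203719 + (35*sqrt(29 - 26))*(-74))*(98586/(-65775) + 187009) = (-203719 + (35*sqrt(3))*(-74))*(98586*(-1/65775) + 187009) = (-203719 - 2590*sqrt(3))*(-32862/21925 + 187009) = (-203719 - 2590*sqrt(3))*(4100139463/21925) = -835276311262897/21925 - 2123872241834*sqrt(3)/4385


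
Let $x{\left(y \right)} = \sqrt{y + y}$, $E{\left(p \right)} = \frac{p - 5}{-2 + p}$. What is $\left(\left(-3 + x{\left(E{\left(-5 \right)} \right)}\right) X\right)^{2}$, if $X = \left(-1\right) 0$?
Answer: $0$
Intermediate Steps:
$X = 0$
$E{\left(p \right)} = \frac{-5 + p}{-2 + p}$
$x{\left(y \right)} = \sqrt{2} \sqrt{y}$ ($x{\left(y \right)} = \sqrt{2 y} = \sqrt{2} \sqrt{y}$)
$\left(\left(-3 + x{\left(E{\left(-5 \right)} \right)}\right) X\right)^{2} = \left(\left(-3 + \sqrt{2} \sqrt{\frac{-5 - 5}{-2 - 5}}\right) 0\right)^{2} = \left(\left(-3 + \sqrt{2} \sqrt{\frac{1}{-7} \left(-10\right)}\right) 0\right)^{2} = \left(\left(-3 + \sqrt{2} \sqrt{\left(- \frac{1}{7}\right) \left(-10\right)}\right) 0\right)^{2} = \left(\left(-3 + \sqrt{2} \sqrt{\frac{10}{7}}\right) 0\right)^{2} = \left(\left(-3 + \sqrt{2} \frac{\sqrt{70}}{7}\right) 0\right)^{2} = \left(\left(-3 + \frac{2 \sqrt{35}}{7}\right) 0\right)^{2} = 0^{2} = 0$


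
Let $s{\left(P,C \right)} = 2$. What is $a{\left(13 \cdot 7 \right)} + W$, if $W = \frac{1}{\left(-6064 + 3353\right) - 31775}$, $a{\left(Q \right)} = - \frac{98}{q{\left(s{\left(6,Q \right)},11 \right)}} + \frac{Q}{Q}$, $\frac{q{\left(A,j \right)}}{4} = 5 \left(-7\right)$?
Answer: $\frac{146563}{86215} \approx 1.7$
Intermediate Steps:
$q{\left(A,j \right)} = -140$ ($q{\left(A,j \right)} = 4 \cdot 5 \left(-7\right) = 4 \left(-35\right) = -140$)
$a{\left(Q \right)} = \frac{17}{10}$ ($a{\left(Q \right)} = - \frac{98}{-140} + \frac{Q}{Q} = \left(-98\right) \left(- \frac{1}{140}\right) + 1 = \frac{7}{10} + 1 = \frac{17}{10}$)
$W = - \frac{1}{34486}$ ($W = \frac{1}{-2711 - 31775} = \frac{1}{-34486} = - \frac{1}{34486} \approx -2.8997 \cdot 10^{-5}$)
$a{\left(13 \cdot 7 \right)} + W = \frac{17}{10} - \frac{1}{34486} = \frac{146563}{86215}$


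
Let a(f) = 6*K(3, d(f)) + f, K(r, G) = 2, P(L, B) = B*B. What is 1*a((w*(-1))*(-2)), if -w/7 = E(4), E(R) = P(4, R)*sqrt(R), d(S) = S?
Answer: -436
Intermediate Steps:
P(L, B) = B**2
E(R) = R**(5/2) (E(R) = R**2*sqrt(R) = R**(5/2))
w = -224 (w = -7*4**(5/2) = -7*32 = -224)
a(f) = 12 + f (a(f) = 6*2 + f = 12 + f)
1*a((w*(-1))*(-2)) = 1*(12 - 224*(-1)*(-2)) = 1*(12 + 224*(-2)) = 1*(12 - 448) = 1*(-436) = -436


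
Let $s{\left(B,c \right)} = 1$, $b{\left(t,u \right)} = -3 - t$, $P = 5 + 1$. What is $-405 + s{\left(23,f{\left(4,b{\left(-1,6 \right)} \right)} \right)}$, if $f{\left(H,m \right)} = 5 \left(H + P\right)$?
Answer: $-404$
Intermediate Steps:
$P = 6$
$f{\left(H,m \right)} = 30 + 5 H$ ($f{\left(H,m \right)} = 5 \left(H + 6\right) = 5 \left(6 + H\right) = 30 + 5 H$)
$-405 + s{\left(23,f{\left(4,b{\left(-1,6 \right)} \right)} \right)} = -405 + 1 = -404$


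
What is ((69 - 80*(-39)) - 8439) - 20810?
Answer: -26060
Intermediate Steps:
((69 - 80*(-39)) - 8439) - 20810 = ((69 + 3120) - 8439) - 20810 = (3189 - 8439) - 20810 = -5250 - 20810 = -26060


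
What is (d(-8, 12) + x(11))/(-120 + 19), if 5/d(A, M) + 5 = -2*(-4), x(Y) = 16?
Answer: -53/303 ≈ -0.17492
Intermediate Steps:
d(A, M) = 5/3 (d(A, M) = 5/(-5 - 2*(-4)) = 5/(-5 + 8) = 5/3)
(d(-8, 12) + x(11))/(-120 + 19) = (5/3 + 16)/(-120 + 19) = (53/3)/(-101) = (53/3)*(-1/101) = -53/303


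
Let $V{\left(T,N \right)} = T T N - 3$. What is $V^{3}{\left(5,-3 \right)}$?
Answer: $-474552$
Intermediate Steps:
$V{\left(T,N \right)} = -3 + N T^{2}$ ($V{\left(T,N \right)} = T^{2} N - 3 = N T^{2} - 3 = -3 + N T^{2}$)
$V^{3}{\left(5,-3 \right)} = \left(-3 - 3 \cdot 5^{2}\right)^{3} = \left(-3 - 75\right)^{3} = \left(-78\right)^{3} = -474552$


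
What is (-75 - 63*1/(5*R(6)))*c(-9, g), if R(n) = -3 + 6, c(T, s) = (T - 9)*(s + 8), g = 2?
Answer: 14256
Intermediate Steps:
c(T, s) = (-9 + T)*(8 + s)
R(n) = 3
(-75 - 63*1/(5*R(6)))*c(-9, g) = (-75 - 63/(3*5))*(-72 - 9*2 + 8*(-9) - 9*2) = (-75 - 63/15)*(-72 - 18 - 72 - 18) = (-75 - 63*1/15)*(-180) = (-75 - 21/5)*(-180) = -396/5*(-180) = 14256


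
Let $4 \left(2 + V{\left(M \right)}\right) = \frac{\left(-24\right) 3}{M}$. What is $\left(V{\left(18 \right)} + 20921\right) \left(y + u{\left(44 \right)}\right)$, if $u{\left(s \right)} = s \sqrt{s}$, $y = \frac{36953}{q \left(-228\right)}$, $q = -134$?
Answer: $\frac{386491427}{15276} + 1840784 \sqrt{11} \approx 6.1305 \cdot 10^{6}$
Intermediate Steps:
$V{\left(M \right)} = -2 - \frac{18}{M}$ ($V{\left(M \right)} = -2 + \frac{\left(-24\right) 3 \frac{1}{M}}{4} = -2 + \frac{\left(-72\right) \frac{1}{M}}{4} = -2 - \frac{18}{M}$)
$y = \frac{36953}{30552}$ ($y = \frac{36953}{\left(-134\right) \left(-228\right)} = \frac{36953}{30552} \approx 1.2095$)
$u{\left(s \right)} = s^{\frac{3}{2}}$
$\left(V{\left(18 \right)} + 20921\right) \left(y + u{\left(44 \right)}\right) = \left(\left(-2 - \frac{18}{18}\right) + 20921\right) \left(\frac{36953}{30552} + 44^{\frac{3}{2}}\right) = \left(\left(-2 - 1\right) + 20921\right) \left(\frac{36953}{30552} + 88 \sqrt{11}\right) = \left(-3 + 20921\right) \left(\frac{36953}{30552} + 88 \sqrt{11}\right) = 20918 \left(\frac{36953}{30552} + 88 \sqrt{11}\right) = \frac{386491427}{15276} + 1840784 \sqrt{11}$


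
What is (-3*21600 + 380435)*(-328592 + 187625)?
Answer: -44494119045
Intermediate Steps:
(-3*21600 + 380435)*(-328592 + 187625) = (-64800 + 380435)*(-140967) = 315635*(-140967) = -44494119045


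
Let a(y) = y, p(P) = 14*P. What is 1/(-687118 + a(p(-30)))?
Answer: -1/687538 ≈ -1.4545e-6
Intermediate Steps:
1/(-687118 + a(p(-30))) = 1/(-687118 + 14*(-30)) = 1/(-687118 - 420) = 1/(-687538) = -1/687538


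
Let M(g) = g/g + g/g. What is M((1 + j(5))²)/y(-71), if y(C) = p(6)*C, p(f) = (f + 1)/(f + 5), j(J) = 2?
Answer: -22/497 ≈ -0.044266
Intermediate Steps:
p(f) = (1 + f)/(5 + f)
y(C) = 7*C/11 (y(C) = ((1 + 6)/(5 + 6))*C = (7/11)*C = ((1/11)*7)*C = 7*C/11)
M(g) = 2 (M(g) = 1 + 1 = 2)
M((1 + j(5))²)/y(-71) = 2/(((7/11)*(-71))) = 2/(-497/11) = 2*(-11/497) = -22/497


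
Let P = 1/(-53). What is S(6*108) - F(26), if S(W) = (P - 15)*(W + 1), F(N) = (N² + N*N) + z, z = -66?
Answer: -584762/53 ≈ -11033.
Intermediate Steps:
P = -1/53 ≈ -0.018868
F(N) = -66 + 2*N² (F(N) = (N² + N*N) - 66 = (N² + N²) - 66 = 2*N² - 66 = -66 + 2*N²)
S(W) = -796/53 - 796*W/53 (S(W) = (-1/53 - 15)*(W + 1) = -796*(1 + W)/53 = -796/53 - 796*W/53)
S(6*108) - F(26) = (-796/53 - 4776*108/53) - (-66 + 2*26²) = (-796/53 - 796/53*648) - (-66 + 2*676) = (-796/53 - 515808/53) - (-66 + 1352) = -516604/53 - 1*1286 = -516604/53 - 1286 = -584762/53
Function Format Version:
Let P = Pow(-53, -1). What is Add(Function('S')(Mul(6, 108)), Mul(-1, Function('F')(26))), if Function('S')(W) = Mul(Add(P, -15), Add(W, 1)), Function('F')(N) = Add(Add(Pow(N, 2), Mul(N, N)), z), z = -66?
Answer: Rational(-584762, 53) ≈ -11033.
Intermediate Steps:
P = Rational(-1, 53) ≈ -0.018868
Function('F')(N) = Add(-66, Mul(2, Pow(N, 2))) (Function('F')(N) = Add(Add(Pow(N, 2), Mul(N, N)), -66) = Add(Add(Pow(N, 2), Pow(N, 2)), -66) = Add(Mul(2, Pow(N, 2)), -66) = Add(-66, Mul(2, Pow(N, 2))))
Function('S')(W) = Add(Rational(-796, 53), Mul(Rational(-796, 53), W)) (Function('S')(W) = Mul(Add(Rational(-1, 53), -15), Add(W, 1)) = Mul(Rational(-796, 53), Add(1, W)) = Add(Rational(-796, 53), Mul(Rational(-796, 53), W)))
Add(Function('S')(Mul(6, 108)), Mul(-1, Function('F')(26))) = Add(Add(Rational(-796, 53), Mul(Rational(-796, 53), Mul(6, 108))), Mul(-1, Add(-66, Mul(2, Pow(26, 2))))) = Add(Add(Rational(-796, 53), Mul(Rational(-796, 53), 648)), Mul(-1, Add(-66, Mul(2, 676)))) = Add(Add(Rational(-796, 53), Rational(-515808, 53)), Mul(-1, Add(-66, 1352))) = Add(Rational(-516604, 53), Mul(-1, 1286)) = Add(Rational(-516604, 53), -1286) = Rational(-584762, 53)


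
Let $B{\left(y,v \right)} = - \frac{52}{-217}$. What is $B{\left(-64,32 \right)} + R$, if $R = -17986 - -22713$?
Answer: $\frac{1025811}{217} \approx 4727.2$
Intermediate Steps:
$B{\left(y,v \right)} = \frac{52}{217}$ ($B{\left(y,v \right)} = \left(-52\right) \left(- \frac{1}{217}\right) = \frac{52}{217}$)
$R = 4727$ ($R = -17986 + 22713 = 4727$)
$B{\left(-64,32 \right)} + R = \frac{52}{217} + 4727 = \frac{1025811}{217}$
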